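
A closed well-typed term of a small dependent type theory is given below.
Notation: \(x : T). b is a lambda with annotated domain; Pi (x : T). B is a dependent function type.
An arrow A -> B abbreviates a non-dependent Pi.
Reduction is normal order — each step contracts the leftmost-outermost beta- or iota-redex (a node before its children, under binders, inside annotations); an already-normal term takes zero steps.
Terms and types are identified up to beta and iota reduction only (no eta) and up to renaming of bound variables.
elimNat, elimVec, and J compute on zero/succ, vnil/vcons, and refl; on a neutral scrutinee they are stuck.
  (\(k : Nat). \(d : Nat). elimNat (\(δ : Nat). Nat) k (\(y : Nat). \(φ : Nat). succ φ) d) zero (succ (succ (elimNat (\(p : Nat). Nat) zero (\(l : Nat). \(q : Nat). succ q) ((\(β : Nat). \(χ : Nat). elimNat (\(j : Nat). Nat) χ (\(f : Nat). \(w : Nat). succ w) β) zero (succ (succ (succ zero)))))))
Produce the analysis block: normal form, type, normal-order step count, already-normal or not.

reduced normal form:
  succ (succ (succ (succ (succ zero))))
inferred type:
  Nat
steps to reach normal form (normal order): 31
started in normal form: no
first redex: a beta-redex


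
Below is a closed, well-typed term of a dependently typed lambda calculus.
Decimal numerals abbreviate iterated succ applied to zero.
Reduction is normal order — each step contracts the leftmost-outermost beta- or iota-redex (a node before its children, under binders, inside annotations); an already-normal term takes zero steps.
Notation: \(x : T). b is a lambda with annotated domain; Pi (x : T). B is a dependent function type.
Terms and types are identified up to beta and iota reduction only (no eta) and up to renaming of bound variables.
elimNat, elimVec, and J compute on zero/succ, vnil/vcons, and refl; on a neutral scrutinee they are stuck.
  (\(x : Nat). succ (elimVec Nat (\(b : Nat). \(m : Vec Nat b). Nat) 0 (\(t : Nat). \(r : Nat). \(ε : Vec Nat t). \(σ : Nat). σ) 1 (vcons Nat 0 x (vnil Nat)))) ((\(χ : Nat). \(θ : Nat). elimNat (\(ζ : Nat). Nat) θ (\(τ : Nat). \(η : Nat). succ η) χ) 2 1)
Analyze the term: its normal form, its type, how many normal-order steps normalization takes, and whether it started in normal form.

resulting normal form:
  1
inferred type:
  Nat
normal-order step count: 7
term was already normal: no
first contracted redex: a beta-redex


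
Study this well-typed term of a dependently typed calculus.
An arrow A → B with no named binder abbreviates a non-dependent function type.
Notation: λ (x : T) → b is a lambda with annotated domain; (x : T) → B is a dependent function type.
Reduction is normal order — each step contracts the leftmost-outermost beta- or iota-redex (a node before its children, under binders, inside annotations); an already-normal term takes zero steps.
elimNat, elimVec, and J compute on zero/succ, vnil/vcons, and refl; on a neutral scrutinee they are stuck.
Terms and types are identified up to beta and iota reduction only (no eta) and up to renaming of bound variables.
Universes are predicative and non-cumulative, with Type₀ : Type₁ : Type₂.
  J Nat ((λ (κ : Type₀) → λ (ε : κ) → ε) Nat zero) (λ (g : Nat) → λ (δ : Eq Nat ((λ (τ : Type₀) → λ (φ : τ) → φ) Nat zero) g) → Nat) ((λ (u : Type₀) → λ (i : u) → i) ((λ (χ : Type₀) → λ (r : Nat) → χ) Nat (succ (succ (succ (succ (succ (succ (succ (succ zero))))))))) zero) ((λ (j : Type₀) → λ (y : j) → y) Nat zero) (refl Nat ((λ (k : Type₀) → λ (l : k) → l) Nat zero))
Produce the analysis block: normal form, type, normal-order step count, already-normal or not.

reduced normal form:
  zero
the term's type:
  Nat
normal-order step count: 3
already normal: no
first redex: a J iota-redex


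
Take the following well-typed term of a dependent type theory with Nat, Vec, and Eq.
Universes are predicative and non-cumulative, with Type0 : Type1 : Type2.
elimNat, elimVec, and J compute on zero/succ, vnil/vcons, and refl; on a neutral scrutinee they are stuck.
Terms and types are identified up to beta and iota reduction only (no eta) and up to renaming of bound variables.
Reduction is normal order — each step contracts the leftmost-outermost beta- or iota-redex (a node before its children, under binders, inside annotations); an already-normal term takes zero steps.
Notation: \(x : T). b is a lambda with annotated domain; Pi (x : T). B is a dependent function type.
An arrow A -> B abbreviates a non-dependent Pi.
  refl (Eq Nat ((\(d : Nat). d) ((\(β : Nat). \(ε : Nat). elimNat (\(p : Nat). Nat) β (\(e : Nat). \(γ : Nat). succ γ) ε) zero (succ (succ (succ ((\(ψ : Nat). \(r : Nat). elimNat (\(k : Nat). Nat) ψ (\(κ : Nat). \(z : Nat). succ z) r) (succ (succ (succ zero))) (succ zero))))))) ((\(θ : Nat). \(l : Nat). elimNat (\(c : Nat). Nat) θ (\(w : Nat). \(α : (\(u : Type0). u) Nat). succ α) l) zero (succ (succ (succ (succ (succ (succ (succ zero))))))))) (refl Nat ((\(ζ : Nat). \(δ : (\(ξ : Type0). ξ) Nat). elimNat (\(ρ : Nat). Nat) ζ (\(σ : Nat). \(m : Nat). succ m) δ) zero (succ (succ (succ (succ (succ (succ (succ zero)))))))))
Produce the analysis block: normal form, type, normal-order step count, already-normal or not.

reduced normal form:
  refl (Eq Nat (succ (succ (succ (succ (succ (succ (succ zero))))))) (succ (succ (succ (succ (succ (succ (succ zero)))))))) (refl Nat (succ (succ (succ (succ (succ (succ (succ zero))))))))
the term's type:
  Eq (Eq Nat (succ (succ (succ (succ (succ (succ (succ zero))))))) (succ (succ (succ (succ (succ (succ (succ zero)))))))) (refl Nat (succ (succ (succ (succ (succ (succ (succ zero)))))))) (refl Nat (succ (succ (succ (succ (succ (succ (succ zero))))))))
steps to reach normal form (normal order): 79
already normal: no
first contracted redex: a beta-redex


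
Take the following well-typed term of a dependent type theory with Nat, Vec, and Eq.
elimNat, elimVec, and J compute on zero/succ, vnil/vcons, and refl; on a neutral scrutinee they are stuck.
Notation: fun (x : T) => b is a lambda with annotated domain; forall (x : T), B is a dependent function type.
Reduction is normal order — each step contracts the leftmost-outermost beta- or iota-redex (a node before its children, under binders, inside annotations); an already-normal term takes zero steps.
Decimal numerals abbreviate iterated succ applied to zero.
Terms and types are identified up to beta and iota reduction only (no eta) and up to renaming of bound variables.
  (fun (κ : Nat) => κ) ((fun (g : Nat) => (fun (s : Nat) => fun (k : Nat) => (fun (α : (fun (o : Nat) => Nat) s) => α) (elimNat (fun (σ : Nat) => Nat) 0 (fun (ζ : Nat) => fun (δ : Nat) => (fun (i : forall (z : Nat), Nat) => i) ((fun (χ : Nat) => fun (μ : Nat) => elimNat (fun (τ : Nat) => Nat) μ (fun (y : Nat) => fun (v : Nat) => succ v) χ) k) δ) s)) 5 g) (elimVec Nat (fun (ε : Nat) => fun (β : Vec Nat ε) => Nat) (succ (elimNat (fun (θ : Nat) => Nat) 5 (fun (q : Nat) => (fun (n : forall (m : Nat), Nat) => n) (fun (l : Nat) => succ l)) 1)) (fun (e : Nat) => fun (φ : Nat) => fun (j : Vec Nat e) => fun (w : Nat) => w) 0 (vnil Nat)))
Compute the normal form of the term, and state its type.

normal form:
  35
type:
  Nat


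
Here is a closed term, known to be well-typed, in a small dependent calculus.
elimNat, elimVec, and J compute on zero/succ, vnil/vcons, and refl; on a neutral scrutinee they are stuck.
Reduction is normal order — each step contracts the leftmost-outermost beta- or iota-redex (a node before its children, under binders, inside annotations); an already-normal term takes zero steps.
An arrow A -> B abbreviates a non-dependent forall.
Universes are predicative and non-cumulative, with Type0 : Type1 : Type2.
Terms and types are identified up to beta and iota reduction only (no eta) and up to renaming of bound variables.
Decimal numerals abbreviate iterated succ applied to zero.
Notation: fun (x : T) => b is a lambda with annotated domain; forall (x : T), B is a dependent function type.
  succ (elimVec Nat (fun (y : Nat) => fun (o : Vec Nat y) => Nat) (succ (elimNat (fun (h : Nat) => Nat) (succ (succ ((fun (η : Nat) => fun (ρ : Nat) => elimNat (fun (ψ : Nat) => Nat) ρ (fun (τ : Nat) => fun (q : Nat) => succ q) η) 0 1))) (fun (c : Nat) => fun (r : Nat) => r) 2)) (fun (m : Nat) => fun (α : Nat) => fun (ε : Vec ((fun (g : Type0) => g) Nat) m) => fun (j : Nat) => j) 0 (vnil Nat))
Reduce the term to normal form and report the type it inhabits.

reduced normal form:
  5
inferred type:
  Nat


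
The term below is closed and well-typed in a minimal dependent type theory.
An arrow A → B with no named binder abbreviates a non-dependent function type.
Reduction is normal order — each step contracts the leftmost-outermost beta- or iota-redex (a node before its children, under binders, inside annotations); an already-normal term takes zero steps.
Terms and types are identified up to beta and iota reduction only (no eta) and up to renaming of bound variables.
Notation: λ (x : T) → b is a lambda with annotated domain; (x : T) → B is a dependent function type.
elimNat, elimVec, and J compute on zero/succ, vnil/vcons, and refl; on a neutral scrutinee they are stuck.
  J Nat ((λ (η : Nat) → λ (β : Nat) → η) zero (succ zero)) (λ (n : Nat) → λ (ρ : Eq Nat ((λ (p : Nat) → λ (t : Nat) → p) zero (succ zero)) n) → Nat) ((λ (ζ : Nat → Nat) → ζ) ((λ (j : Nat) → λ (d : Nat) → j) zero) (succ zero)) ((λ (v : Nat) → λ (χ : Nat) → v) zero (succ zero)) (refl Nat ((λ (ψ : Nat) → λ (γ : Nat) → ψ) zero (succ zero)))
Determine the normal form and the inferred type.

resulting normal form:
  zero
type:
  Nat


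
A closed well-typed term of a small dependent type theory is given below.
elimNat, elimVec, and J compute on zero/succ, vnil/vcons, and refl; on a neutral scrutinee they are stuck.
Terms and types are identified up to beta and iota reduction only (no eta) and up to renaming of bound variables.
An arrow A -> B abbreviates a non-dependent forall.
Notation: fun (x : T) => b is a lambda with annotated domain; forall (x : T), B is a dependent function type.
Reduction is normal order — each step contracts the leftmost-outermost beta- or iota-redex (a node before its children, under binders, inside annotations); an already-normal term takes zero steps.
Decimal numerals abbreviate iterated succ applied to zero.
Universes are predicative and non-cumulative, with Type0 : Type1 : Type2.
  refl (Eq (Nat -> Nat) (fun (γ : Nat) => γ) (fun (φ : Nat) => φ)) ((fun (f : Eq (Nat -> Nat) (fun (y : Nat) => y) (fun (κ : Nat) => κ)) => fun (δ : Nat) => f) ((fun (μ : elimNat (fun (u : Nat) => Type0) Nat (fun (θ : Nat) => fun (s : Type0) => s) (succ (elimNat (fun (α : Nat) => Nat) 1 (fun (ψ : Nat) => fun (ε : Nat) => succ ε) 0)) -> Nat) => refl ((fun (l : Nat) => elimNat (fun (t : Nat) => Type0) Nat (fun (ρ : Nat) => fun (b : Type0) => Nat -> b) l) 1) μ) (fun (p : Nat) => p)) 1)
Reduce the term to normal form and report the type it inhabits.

reduced normal form:
  refl (Eq (Nat -> Nat) (fun (γ : Nat) => γ) (fun (φ : Nat) => φ)) (refl (Nat -> Nat) (fun (f : Nat) => f))
inferred type:
  Eq (Eq (Nat -> Nat) (fun (γ : Nat) => γ) (fun (φ : Nat) => φ)) (refl (Nat -> Nat) (fun (f : Nat) => f)) (refl (Nat -> Nat) (fun (y : Nat) => y))
observation: 8 normal-order steps normalize the term, beginning with a beta-redex.


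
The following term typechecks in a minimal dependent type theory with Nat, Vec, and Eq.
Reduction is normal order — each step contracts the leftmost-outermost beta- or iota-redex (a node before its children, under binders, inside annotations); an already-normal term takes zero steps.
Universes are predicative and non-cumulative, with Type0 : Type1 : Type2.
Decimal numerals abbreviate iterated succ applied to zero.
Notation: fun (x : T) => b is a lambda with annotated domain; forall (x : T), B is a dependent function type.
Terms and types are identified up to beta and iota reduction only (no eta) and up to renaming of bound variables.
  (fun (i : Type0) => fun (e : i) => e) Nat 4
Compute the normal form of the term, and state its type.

normal form:
  4
type:
  Nat


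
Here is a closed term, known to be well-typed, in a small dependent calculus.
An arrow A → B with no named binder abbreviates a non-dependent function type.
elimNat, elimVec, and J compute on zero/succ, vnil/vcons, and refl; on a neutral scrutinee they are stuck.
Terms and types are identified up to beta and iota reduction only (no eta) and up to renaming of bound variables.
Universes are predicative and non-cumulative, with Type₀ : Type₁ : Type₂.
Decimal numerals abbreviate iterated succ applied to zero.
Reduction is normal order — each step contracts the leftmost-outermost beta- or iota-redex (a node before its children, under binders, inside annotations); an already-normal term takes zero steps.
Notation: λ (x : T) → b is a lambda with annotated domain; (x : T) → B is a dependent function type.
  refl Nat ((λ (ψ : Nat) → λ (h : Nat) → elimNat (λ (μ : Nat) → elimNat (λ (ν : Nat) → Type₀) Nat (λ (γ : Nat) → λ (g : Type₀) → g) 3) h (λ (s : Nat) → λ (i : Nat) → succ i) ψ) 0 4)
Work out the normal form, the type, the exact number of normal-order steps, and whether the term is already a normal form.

reduced normal form:
  refl Nat 4
type:
  Eq Nat 4 4
steps to reach normal form (normal order): 3
term was already normal: no
first redex: a beta-redex


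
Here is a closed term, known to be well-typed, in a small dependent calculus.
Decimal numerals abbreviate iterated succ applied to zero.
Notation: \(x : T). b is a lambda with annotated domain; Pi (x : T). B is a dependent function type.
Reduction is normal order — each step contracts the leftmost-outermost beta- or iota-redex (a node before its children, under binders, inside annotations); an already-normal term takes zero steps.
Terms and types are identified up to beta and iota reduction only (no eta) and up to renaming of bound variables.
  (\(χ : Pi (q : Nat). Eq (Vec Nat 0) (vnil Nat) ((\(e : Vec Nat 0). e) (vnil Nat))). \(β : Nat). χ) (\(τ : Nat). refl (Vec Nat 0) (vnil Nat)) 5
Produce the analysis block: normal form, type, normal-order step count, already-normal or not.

resulting normal form:
  \(χ : Nat). refl (Vec Nat 0) (vnil Nat)
the term's type:
  Pi (χ : Nat). Eq (Vec Nat 0) (vnil Nat) (vnil Nat)
reduction steps (normal order): 2
term was already normal: no
first redex: a beta-redex


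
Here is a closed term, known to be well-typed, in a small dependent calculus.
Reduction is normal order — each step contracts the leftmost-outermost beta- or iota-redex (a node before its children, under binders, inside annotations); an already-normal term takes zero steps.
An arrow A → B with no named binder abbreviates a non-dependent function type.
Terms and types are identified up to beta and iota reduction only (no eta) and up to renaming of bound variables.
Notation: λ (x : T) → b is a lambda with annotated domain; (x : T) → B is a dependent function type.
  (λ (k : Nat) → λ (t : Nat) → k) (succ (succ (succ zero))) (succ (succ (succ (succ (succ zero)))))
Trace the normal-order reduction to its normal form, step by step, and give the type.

normal-order reduction:
  (λ (k : Nat) → λ (t : Nat) → k) (succ (succ (succ zero))) (succ (succ (succ (succ (succ zero)))))
  ~> (λ (k : Nat) → succ (succ (succ zero))) (succ (succ (succ (succ (succ zero)))))
  ~> succ (succ (succ zero))
inferred type:
  Nat


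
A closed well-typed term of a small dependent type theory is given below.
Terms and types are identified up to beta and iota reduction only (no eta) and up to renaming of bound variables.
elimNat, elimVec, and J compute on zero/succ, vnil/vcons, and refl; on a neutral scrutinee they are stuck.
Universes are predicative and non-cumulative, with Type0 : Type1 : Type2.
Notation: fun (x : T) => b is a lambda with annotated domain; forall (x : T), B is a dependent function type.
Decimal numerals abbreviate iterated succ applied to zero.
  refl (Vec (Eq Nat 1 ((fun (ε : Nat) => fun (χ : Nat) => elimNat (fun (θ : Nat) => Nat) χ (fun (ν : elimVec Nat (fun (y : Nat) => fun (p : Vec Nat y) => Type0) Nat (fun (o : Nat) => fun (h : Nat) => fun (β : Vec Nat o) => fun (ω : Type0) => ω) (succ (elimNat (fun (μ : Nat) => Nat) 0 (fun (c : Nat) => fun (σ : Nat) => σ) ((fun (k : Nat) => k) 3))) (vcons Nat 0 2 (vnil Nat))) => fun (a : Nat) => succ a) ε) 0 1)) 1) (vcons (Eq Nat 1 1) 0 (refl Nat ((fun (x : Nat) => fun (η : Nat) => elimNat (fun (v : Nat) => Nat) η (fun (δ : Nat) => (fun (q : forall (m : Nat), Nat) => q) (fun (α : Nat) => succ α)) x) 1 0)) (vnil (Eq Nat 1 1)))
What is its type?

the term's type:
  Eq (Vec (Eq Nat 1 1) 1) (vcons (Eq Nat 1 1) 0 (refl Nat 1) (vnil (Eq Nat 1 1))) (vcons (Eq Nat 1 1) 0 (refl Nat 1) (vnil (Eq Nat 1 1)))


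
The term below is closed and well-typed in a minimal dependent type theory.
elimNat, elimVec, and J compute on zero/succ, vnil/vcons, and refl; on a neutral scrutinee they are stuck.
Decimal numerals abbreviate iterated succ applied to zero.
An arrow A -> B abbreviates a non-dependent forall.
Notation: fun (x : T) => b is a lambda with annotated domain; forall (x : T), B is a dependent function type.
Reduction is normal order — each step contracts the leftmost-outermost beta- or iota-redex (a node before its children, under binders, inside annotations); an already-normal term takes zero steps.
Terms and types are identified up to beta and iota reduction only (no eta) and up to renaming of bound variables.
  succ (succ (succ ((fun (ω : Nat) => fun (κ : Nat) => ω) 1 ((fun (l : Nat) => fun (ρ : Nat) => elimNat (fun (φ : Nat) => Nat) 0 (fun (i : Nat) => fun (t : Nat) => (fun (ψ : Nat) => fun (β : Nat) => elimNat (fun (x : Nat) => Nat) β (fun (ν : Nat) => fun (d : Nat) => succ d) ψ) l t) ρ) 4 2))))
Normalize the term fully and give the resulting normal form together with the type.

resulting normal form:
  4
type:
  Nat


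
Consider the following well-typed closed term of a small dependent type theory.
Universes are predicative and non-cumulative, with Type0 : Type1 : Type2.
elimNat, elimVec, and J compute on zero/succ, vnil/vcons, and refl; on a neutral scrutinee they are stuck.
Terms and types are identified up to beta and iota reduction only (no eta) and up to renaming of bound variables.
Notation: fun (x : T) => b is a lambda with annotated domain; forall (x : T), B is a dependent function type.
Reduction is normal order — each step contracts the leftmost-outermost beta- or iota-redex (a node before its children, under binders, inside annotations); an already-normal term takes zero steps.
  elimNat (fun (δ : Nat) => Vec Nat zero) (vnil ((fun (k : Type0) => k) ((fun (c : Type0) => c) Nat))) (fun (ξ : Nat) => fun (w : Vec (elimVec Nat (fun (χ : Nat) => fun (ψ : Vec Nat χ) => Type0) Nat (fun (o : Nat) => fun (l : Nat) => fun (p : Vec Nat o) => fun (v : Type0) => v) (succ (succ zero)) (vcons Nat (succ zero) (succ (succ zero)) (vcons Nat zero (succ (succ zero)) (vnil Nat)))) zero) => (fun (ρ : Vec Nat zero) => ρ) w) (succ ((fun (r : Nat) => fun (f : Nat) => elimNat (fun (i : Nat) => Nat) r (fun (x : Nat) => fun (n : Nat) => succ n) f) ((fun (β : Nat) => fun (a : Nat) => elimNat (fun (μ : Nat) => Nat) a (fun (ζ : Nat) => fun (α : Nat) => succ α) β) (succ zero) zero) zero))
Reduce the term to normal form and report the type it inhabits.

resulting normal form:
  vnil Nat
type:
  Vec Nat zero
observation: the term reaches its normal form after 31 normal-order steps.


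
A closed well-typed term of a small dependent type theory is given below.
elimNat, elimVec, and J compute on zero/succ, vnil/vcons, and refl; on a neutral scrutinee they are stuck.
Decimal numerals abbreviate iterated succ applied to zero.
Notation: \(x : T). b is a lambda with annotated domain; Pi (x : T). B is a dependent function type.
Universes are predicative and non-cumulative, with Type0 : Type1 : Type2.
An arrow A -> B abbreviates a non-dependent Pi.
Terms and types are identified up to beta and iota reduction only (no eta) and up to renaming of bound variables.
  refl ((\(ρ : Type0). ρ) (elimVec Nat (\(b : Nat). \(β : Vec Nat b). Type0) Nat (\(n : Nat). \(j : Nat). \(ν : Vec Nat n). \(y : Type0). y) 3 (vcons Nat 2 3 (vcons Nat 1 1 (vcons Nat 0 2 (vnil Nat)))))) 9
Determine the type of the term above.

inferred type:
  Eq Nat 9 9


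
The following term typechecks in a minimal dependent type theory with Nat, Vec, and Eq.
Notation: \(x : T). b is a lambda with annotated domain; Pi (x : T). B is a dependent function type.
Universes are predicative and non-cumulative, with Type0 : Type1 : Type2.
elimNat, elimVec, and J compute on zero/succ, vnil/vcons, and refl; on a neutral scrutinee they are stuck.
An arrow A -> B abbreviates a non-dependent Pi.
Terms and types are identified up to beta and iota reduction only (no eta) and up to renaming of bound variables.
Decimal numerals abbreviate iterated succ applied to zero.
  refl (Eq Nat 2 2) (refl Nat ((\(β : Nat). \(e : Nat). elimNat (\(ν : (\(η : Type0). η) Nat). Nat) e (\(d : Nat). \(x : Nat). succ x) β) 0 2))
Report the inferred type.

the term's type:
  Eq (Eq Nat 2 2) (refl Nat 2) (refl Nat 2)


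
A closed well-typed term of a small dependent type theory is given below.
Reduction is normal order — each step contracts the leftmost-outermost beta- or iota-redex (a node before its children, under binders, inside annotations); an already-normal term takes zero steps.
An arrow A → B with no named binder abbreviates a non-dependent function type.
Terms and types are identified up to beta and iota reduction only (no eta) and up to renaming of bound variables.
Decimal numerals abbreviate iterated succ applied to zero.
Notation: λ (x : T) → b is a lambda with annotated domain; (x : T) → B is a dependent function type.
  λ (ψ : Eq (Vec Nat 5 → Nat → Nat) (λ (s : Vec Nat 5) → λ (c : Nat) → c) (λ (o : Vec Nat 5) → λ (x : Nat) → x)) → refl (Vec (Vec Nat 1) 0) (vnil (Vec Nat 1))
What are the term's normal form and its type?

resulting normal form:
  λ (ψ : Eq (Vec Nat 5 → Nat → Nat) (λ (s : Vec Nat 5) → λ (c : Nat) → c) (λ (o : Vec Nat 5) → λ (x : Nat) → x)) → refl (Vec (Vec Nat 1) 0) (vnil (Vec Nat 1))
the term's type:
  Eq (Vec Nat 5 → Nat → Nat) (λ (ψ : Vec Nat 5) → λ (s : Nat) → s) (λ (c : Vec Nat 5) → λ (o : Nat) → o) → Eq (Vec (Vec Nat 1) 0) (vnil (Vec Nat 1)) (vnil (Vec Nat 1))
observation: the term is already in normal form.


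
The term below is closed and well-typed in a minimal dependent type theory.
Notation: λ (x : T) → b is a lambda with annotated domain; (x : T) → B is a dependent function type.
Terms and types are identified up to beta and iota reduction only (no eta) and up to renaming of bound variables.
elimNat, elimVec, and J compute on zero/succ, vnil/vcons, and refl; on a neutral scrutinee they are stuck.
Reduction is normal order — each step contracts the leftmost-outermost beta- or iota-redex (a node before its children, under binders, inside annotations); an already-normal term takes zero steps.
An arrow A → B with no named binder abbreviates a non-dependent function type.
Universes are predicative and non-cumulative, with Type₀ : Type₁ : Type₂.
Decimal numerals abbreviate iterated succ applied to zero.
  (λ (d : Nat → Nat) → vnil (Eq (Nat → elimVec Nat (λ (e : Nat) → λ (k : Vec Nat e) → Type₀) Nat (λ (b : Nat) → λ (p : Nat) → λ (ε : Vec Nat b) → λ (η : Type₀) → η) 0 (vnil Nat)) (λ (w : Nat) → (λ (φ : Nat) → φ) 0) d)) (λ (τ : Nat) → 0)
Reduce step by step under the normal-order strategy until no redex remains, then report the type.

normal-order reduction sequence:
  (λ (d : Nat → Nat) → vnil (Eq (Nat → elimVec Nat (λ (e : Nat) → λ (k : Vec Nat e) → Type₀) Nat (λ (b : Nat) → λ (p : Nat) → λ (ε : Vec Nat b) → λ (η : Type₀) → η) 0 (vnil Nat)) (λ (w : Nat) → (λ (φ : Nat) → φ) 0) d)) (λ (τ : Nat) → 0)
  ~> vnil (Eq (Nat → elimVec Nat (λ (d : Nat) → λ (e : Vec Nat d) → Type₀) Nat (λ (k : Nat) → λ (b : Nat) → λ (p : Vec Nat k) → λ (ε : Type₀) → ε) 0 (vnil Nat)) (λ (η : Nat) → (λ (w : Nat) → w) 0) (λ (φ : Nat) → 0))
  ~> vnil (Eq (Nat → Nat) (λ (d : Nat) → (λ (e : Nat) → e) 0) (λ (k : Nat) → 0))
  ~> vnil (Eq (Nat → Nat) (λ (d : Nat) → 0) (λ (e : Nat) → 0))
type:
  Vec (Eq (Nat → Nat) (λ (d : Nat) → 0) (λ (e : Nat) → 0)) 0


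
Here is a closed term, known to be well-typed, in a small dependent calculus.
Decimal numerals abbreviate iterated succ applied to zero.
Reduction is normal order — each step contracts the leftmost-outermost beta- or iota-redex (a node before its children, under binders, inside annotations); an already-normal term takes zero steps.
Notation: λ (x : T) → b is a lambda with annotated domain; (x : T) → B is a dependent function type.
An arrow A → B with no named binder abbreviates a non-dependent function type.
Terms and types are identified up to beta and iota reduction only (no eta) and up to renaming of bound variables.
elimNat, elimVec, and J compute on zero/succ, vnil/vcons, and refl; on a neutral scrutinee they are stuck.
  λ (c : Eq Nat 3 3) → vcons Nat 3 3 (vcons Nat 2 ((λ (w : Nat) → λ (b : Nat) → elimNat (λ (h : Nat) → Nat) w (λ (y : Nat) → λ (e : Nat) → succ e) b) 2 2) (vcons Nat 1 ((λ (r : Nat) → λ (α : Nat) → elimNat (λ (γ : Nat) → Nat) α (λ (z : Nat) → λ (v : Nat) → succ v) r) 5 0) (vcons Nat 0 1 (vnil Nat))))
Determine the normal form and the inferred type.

normal form:
  λ (c : Eq Nat 3 3) → vcons Nat 3 3 (vcons Nat 2 4 (vcons Nat 1 5 (vcons Nat 0 1 (vnil Nat))))
the term's type:
  Eq Nat 3 3 → Vec Nat 4
observation: the term reaches its normal form after 27 normal-order steps.


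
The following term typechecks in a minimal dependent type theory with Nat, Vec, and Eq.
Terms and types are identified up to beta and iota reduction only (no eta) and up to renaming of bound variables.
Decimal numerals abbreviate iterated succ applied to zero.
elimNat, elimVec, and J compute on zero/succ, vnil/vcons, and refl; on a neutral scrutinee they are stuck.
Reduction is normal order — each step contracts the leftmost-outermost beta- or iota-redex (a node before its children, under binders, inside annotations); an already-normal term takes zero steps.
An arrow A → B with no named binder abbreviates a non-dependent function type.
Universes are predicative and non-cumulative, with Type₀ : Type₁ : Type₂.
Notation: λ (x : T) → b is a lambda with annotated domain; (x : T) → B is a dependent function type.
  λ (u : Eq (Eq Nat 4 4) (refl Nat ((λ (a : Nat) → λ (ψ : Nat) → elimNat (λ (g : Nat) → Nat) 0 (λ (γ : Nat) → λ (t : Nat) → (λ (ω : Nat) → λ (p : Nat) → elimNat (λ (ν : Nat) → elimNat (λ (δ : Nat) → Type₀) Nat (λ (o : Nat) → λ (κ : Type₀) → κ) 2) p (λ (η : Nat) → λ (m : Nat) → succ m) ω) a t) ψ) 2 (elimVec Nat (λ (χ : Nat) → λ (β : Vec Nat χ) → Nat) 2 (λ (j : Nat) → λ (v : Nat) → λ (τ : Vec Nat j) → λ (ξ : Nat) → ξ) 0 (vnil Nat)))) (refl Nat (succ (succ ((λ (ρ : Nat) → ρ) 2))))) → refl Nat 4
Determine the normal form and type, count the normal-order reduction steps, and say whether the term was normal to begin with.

normal form:
  λ (u : Eq (Eq Nat 4 4) (refl Nat 4) (refl Nat 4)) → refl Nat 4
the term's type:
  Eq (Eq Nat 4 4) (refl Nat 4) (refl Nat 4) → Eq Nat 4 4
reduction steps (normal order): 20
already normal: no
first contracted redex: a beta-redex


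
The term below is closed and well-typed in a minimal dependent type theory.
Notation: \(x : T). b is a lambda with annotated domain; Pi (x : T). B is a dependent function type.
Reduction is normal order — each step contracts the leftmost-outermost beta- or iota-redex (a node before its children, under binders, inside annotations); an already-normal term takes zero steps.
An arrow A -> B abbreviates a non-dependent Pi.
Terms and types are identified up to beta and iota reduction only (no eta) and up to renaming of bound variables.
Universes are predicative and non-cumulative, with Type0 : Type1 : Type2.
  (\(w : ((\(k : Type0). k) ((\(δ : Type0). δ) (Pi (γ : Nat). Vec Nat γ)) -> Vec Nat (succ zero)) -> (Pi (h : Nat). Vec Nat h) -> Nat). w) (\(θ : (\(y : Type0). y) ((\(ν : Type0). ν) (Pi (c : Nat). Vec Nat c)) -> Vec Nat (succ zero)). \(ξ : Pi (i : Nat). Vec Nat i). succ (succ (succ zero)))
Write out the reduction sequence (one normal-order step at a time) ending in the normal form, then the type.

normal-order reduction sequence:
  (\(w : ((\(k : Type0). k) ((\(δ : Type0). δ) (Pi (γ : Nat). Vec Nat γ)) -> Vec Nat (succ zero)) -> (Pi (h : Nat). Vec Nat h) -> Nat). w) (\(θ : (\(y : Type0). y) ((\(ν : Type0). ν) (Pi (c : Nat). Vec Nat c)) -> Vec Nat (succ zero)). \(ξ : Pi (i : Nat). Vec Nat i). succ (succ (succ zero)))
  ~> \(w : (\(k : Type0). k) ((\(δ : Type0). δ) (Pi (γ : Nat). Vec Nat γ)) -> Vec Nat (succ zero)). \(h : Pi (θ : Nat). Vec Nat θ). succ (succ (succ zero))
  ~> \(w : (\(k : Type0). k) (Pi (δ : Nat). Vec Nat δ) -> Vec Nat (succ zero)). \(γ : Pi (h : Nat). Vec Nat h). succ (succ (succ zero))
  ~> \(w : (Pi (k : Nat). Vec Nat k) -> Vec Nat (succ zero)). \(δ : Pi (γ : Nat). Vec Nat γ). succ (succ (succ zero))
inferred type:
  ((Pi (w : Nat). Vec Nat w) -> Vec Nat (succ zero)) -> (Pi (k : Nat). Vec Nat k) -> Nat


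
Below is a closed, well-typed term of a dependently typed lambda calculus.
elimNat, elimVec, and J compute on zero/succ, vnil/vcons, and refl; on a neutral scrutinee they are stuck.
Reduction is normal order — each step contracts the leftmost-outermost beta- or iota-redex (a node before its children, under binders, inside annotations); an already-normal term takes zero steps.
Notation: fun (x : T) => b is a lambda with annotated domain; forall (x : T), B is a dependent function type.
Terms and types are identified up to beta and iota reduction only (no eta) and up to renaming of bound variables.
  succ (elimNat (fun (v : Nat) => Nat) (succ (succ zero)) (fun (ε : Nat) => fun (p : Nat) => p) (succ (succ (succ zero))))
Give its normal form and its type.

normal form:
  succ (succ (succ zero))
type:
  Nat


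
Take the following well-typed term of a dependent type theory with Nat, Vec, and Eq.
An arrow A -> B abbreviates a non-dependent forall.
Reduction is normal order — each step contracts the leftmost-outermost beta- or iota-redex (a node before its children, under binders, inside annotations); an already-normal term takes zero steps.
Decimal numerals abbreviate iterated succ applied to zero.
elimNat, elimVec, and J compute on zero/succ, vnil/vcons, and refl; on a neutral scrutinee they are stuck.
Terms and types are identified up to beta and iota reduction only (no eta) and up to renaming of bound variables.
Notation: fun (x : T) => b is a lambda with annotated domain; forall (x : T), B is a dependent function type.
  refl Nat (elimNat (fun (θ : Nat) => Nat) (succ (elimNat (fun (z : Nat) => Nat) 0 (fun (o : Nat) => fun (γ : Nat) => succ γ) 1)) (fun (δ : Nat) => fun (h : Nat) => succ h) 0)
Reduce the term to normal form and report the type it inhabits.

resulting normal form:
  refl Nat 2
type:
  Eq Nat 2 2
observation: the first redex contracted is an elimNat iota-redex; the normal form is reached in 5 normal-order steps.


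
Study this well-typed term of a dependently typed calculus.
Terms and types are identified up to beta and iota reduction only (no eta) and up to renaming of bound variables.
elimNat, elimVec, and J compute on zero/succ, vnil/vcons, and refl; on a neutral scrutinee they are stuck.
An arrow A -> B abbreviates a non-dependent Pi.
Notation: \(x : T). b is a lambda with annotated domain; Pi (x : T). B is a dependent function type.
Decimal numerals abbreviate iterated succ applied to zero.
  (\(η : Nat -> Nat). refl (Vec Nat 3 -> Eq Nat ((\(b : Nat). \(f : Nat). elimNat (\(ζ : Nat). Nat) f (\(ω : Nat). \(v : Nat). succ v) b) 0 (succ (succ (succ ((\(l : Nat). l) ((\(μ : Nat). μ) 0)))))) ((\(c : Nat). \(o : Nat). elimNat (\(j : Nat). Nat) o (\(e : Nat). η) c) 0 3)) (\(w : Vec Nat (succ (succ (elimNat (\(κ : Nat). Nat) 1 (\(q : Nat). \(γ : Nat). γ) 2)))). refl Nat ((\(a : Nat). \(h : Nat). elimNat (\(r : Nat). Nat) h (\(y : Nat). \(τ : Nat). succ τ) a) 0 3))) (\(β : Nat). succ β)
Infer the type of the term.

inferred type:
  Eq (Vec Nat 3 -> Eq Nat 3 3) (\(η : Vec Nat 3). refl Nat 3) (\(b : Vec Nat 3). refl Nat 3)


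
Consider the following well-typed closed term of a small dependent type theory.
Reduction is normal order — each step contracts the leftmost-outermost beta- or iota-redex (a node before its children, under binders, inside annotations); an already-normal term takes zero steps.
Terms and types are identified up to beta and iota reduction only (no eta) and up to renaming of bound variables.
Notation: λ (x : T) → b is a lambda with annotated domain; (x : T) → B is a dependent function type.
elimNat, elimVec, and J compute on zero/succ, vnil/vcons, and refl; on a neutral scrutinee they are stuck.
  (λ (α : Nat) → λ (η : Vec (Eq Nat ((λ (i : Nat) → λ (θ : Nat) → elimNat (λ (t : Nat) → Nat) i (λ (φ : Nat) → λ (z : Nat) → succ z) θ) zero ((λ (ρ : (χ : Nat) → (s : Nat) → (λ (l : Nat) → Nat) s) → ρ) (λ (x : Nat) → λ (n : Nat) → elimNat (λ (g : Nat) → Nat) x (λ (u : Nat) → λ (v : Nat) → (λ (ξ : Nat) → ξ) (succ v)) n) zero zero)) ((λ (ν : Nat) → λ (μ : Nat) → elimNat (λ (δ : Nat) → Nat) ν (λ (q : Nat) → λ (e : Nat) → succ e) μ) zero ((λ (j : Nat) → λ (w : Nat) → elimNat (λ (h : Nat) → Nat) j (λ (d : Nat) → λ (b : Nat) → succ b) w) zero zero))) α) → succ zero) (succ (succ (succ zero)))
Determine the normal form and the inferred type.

reduced normal form:
  λ (α : Vec (Eq Nat zero zero) (succ (succ (succ zero)))) → succ zero
inferred type:
  (α : Vec (Eq Nat zero zero) (succ (succ (succ zero)))) → Nat


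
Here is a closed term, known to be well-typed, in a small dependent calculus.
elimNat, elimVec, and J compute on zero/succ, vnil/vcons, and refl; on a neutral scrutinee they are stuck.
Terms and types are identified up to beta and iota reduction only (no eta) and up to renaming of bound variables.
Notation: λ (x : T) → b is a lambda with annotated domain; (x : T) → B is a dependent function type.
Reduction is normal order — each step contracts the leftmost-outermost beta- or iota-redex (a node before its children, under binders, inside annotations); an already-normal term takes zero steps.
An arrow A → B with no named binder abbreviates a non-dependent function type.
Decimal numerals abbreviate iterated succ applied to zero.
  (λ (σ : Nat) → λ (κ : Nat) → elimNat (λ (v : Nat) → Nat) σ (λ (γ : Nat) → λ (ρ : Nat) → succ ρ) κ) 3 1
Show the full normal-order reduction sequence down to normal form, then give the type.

normal-order reduction:
  (λ (σ : Nat) → λ (κ : Nat) → elimNat (λ (v : Nat) → Nat) σ (λ (γ : Nat) → λ (ρ : Nat) → succ ρ) κ) 3 1
  ~> (λ (σ : Nat) → elimNat (λ (κ : Nat) → Nat) 3 (λ (v : Nat) → λ (γ : Nat) → succ γ) σ) 1
  ~> elimNat (λ (σ : Nat) → Nat) 3 (λ (κ : Nat) → λ (v : Nat) → succ v) 1
  ~> (λ (σ : Nat) → λ (κ : Nat) → succ κ) 0 (elimNat (λ (v : Nat) → Nat) 3 (λ (γ : Nat) → λ (ρ : Nat) → succ ρ) 0)
  ~> (λ (σ : Nat) → succ σ) (elimNat (λ (κ : Nat) → Nat) 3 (λ (v : Nat) → λ (γ : Nat) → succ γ) 0)
  ~> succ (elimNat (λ (σ : Nat) → Nat) 3 (λ (κ : Nat) → λ (v : Nat) → succ v) 0)
  ~> 4
inferred type:
  Nat


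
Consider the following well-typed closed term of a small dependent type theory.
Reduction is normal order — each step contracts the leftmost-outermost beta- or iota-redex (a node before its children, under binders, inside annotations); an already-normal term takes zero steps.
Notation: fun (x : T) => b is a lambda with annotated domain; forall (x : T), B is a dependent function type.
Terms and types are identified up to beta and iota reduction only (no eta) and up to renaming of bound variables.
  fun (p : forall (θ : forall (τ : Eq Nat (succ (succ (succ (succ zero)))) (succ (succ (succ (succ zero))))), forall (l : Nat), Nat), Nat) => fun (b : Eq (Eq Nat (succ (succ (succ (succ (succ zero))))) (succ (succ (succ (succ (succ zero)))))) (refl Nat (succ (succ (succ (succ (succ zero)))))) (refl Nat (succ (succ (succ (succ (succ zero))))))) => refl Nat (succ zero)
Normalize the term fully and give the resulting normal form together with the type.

normal form:
  fun (p : forall (θ : forall (τ : Eq Nat (succ (succ (succ (succ zero)))) (succ (succ (succ (succ zero))))), forall (l : Nat), Nat), Nat) => fun (b : Eq (Eq Nat (succ (succ (succ (succ (succ zero))))) (succ (succ (succ (succ (succ zero)))))) (refl Nat (succ (succ (succ (succ (succ zero)))))) (refl Nat (succ (succ (succ (succ (succ zero))))))) => refl Nat (succ zero)
inferred type:
  forall (p : forall (θ : forall (τ : Eq Nat (succ (succ (succ (succ zero)))) (succ (succ (succ (succ zero))))), forall (l : Nat), Nat), Nat), forall (b : Eq (Eq Nat (succ (succ (succ (succ (succ zero))))) (succ (succ (succ (succ (succ zero)))))) (refl Nat (succ (succ (succ (succ (succ zero)))))) (refl Nat (succ (succ (succ (succ (succ zero))))))), Eq Nat (succ zero) (succ zero)


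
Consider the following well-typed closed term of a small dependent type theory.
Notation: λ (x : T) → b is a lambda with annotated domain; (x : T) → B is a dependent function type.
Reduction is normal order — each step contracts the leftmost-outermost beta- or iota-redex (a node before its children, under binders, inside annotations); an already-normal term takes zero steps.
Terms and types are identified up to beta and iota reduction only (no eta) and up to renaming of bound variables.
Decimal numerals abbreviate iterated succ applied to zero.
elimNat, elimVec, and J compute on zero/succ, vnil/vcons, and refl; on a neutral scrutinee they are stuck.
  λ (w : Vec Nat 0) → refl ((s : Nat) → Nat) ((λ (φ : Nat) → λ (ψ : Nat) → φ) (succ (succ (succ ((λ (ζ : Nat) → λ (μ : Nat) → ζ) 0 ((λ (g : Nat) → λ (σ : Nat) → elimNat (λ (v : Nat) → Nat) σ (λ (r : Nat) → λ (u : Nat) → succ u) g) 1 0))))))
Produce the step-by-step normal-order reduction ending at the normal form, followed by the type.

normal-order reduction:
  λ (w : Vec Nat 0) → refl ((s : Nat) → Nat) ((λ (φ : Nat) → λ (ψ : Nat) → φ) (succ (succ (succ ((λ (ζ : Nat) → λ (μ : Nat) → ζ) 0 ((λ (g : Nat) → λ (σ : Nat) → elimNat (λ (v : Nat) → Nat) σ (λ (r : Nat) → λ (u : Nat) → succ u) g) 1 0))))))
  ~> λ (w : Vec Nat 0) → refl ((s : Nat) → Nat) (λ (φ : Nat) → succ (succ (succ ((λ (ψ : Nat) → λ (ζ : Nat) → ψ) 0 ((λ (μ : Nat) → λ (g : Nat) → elimNat (λ (σ : Nat) → Nat) g (λ (v : Nat) → λ (r : Nat) → succ r) μ) 1 0)))))
  ~> λ (w : Vec Nat 0) → refl ((s : Nat) → Nat) (λ (φ : Nat) → succ (succ (succ ((λ (ψ : Nat) → 0) ((λ (ζ : Nat) → λ (μ : Nat) → elimNat (λ (g : Nat) → Nat) μ (λ (σ : Nat) → λ (v : Nat) → succ v) ζ) 1 0)))))
  ~> λ (w : Vec Nat 0) → refl ((s : Nat) → Nat) (λ (φ : Nat) → 3)
type:
  (w : Vec Nat 0) → Eq ((s : Nat) → Nat) (λ (φ : Nat) → 3) (λ (ψ : Nat) → 3)


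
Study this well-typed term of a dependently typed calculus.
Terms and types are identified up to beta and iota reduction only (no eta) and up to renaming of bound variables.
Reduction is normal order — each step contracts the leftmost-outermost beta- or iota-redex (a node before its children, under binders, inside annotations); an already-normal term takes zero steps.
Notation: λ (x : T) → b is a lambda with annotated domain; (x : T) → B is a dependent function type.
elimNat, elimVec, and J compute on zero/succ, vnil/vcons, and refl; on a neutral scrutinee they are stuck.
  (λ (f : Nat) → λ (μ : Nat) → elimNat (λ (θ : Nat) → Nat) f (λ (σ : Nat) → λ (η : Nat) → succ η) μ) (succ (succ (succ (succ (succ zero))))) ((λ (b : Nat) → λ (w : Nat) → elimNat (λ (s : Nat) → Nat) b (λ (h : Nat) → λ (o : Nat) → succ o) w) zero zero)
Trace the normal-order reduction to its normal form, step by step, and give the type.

reduction (normal order):
  (λ (f : Nat) → λ (μ : Nat) → elimNat (λ (θ : Nat) → Nat) f (λ (σ : Nat) → λ (η : Nat) → succ η) μ) (succ (succ (succ (succ (succ zero))))) ((λ (b : Nat) → λ (w : Nat) → elimNat (λ (s : Nat) → Nat) b (λ (h : Nat) → λ (o : Nat) → succ o) w) zero zero)
  ~> (λ (f : Nat) → elimNat (λ (μ : Nat) → Nat) (succ (succ (succ (succ (succ zero))))) (λ (θ : Nat) → λ (σ : Nat) → succ σ) f) ((λ (η : Nat) → λ (b : Nat) → elimNat (λ (w : Nat) → Nat) η (λ (s : Nat) → λ (h : Nat) → succ h) b) zero zero)
  ~> elimNat (λ (f : Nat) → Nat) (succ (succ (succ (succ (succ zero))))) (λ (μ : Nat) → λ (θ : Nat) → succ θ) ((λ (σ : Nat) → λ (η : Nat) → elimNat (λ (b : Nat) → Nat) σ (λ (w : Nat) → λ (s : Nat) → succ s) η) zero zero)
  ~> elimNat (λ (f : Nat) → Nat) (succ (succ (succ (succ (succ zero))))) (λ (μ : Nat) → λ (θ : Nat) → succ θ) ((λ (σ : Nat) → elimNat (λ (η : Nat) → Nat) zero (λ (b : Nat) → λ (w : Nat) → succ w) σ) zero)
  ~> elimNat (λ (f : Nat) → Nat) (succ (succ (succ (succ (succ zero))))) (λ (μ : Nat) → λ (θ : Nat) → succ θ) (elimNat (λ (σ : Nat) → Nat) zero (λ (η : Nat) → λ (b : Nat) → succ b) zero)
  ~> elimNat (λ (f : Nat) → Nat) (succ (succ (succ (succ (succ zero))))) (λ (μ : Nat) → λ (θ : Nat) → succ θ) zero
  ~> succ (succ (succ (succ (succ zero))))
inferred type:
  Nat
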